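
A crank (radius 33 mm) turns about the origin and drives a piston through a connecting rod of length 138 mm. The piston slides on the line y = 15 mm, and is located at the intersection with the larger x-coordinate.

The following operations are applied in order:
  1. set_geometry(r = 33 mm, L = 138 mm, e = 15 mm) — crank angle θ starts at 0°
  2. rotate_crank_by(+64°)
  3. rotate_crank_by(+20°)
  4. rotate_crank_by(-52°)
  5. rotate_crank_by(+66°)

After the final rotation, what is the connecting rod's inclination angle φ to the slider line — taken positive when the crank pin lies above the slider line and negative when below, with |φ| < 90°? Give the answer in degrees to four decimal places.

7.3603

set_geometry: r = 33 mm, L = 138 mm, e = 15 mm; θ ← 0°
rotate_crank_by(+64°): θ ← 0° +64° = 64°
rotate_crank_by(+20°): θ ← 64° +20° = 84°
rotate_crank_by(-52°): θ ← 84° -52° = 32°
rotate_crank_by(+66°): θ ← 32° +66° = 98°
crank pin P = (r cos θ, r sin θ) = (-4.592712, 32.678846)
h = r sin θ − e = 32.678846 − 15 = 17.678846
sin φ = h / L = 17.678846 / 138 = 0.12810758
φ = arcsin(0.12810758) = 7.360250°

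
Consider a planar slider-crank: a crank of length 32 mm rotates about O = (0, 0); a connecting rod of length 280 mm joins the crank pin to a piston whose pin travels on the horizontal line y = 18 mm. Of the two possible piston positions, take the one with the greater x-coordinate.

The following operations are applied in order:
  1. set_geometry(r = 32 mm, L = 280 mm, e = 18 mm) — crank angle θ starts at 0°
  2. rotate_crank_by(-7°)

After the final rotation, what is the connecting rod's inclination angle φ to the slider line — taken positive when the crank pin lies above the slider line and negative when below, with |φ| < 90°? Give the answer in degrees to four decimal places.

-4.4859

set_geometry: r = 32 mm, L = 280 mm, e = 18 mm; θ ← 0°
rotate_crank_by(-7°): θ ← 0° -7° = -7°
crank pin P = (r cos θ, r sin θ) = (31.761477, -3.899819)
h = r sin θ − e = -3.899819 − 18 = -21.899819
sin φ = h / L = -21.899819 / 280 = -0.07821364
φ = arcsin(-0.07821364) = -4.485893°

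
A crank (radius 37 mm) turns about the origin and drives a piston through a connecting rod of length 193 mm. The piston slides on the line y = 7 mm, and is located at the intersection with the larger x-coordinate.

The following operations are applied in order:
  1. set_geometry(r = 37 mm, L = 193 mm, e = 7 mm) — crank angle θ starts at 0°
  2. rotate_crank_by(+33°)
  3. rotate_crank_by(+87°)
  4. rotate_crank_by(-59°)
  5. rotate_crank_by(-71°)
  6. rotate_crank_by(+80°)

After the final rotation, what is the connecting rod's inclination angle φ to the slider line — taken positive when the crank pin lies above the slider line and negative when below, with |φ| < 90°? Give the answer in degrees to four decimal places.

set_geometry: r = 37 mm, L = 193 mm, e = 7 mm; θ ← 0°
rotate_crank_by(+33°): θ ← 0° +33° = 33°
rotate_crank_by(+87°): θ ← 33° +87° = 120°
rotate_crank_by(-59°): θ ← 120° -59° = 61°
rotate_crank_by(-71°): θ ← 61° -71° = -10°
rotate_crank_by(+80°): θ ← -10° +80° = 70°
crank pin P = (r cos θ, r sin θ) = (12.654745, 34.768627)
h = r sin θ − e = 34.768627 − 7 = 27.768627
sin φ = h / L = 27.768627 / 193 = 0.14387890
φ = arcsin(0.14387890) = 8.272364°

8.2724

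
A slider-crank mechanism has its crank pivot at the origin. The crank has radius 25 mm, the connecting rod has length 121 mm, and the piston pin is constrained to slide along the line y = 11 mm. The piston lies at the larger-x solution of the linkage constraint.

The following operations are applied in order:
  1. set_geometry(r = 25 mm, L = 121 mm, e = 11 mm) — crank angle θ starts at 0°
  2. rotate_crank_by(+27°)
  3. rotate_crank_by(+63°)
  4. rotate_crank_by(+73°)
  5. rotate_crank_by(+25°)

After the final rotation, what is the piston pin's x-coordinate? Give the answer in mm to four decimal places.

set_geometry: r = 25 mm, L = 121 mm, e = 11 mm; θ ← 0°
rotate_crank_by(+27°): θ ← 0° +27° = 27°
rotate_crank_by(+63°): θ ← 27° +63° = 90°
rotate_crank_by(+73°): θ ← 90° +73° = 163°
rotate_crank_by(+25°): θ ← 163° +25° = 188°
crank pin P = (r cos θ, r sin θ) = (-24.756702, -3.479328)
h = r sin θ − e = -3.479328 − 11 = -14.479328
x = r cos θ + √(L² − h²) = -24.756702 + √(14641.0 − 209.6509) = -24.756702 + 120.130550 = 95.373848

95.3738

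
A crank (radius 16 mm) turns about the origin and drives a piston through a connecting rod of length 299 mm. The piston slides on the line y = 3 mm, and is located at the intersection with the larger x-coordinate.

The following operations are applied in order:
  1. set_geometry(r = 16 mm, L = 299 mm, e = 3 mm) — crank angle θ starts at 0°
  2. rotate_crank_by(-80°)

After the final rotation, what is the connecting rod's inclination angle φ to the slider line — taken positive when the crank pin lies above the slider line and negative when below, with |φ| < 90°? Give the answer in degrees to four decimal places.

-3.5967

set_geometry: r = 16 mm, L = 299 mm, e = 3 mm; θ ← 0°
rotate_crank_by(-80°): θ ← 0° -80° = -80°
crank pin P = (r cos θ, r sin θ) = (2.778371, -15.756924)
h = r sin θ − e = -15.756924 − 3 = -18.756924
sin φ = h / L = -18.756924 / 299 = -0.06273219
φ = arcsin(-0.06273219) = -3.596651°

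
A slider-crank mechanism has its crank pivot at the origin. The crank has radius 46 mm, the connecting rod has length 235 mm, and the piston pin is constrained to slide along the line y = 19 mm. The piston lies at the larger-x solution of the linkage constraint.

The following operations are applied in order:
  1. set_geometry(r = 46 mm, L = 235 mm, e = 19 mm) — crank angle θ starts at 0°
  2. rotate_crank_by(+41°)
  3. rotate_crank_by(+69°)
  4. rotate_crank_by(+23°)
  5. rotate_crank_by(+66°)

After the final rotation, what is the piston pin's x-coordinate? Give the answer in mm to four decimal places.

set_geometry: r = 46 mm, L = 235 mm, e = 19 mm; θ ← 0°
rotate_crank_by(+41°): θ ← 0° +41° = 41°
rotate_crank_by(+69°): θ ← 41° +69° = 110°
rotate_crank_by(+23°): θ ← 110° +23° = 133°
rotate_crank_by(+66°): θ ← 133° +66° = 199°
crank pin P = (r cos θ, r sin θ) = (-43.493854, -14.976135)
h = r sin θ − e = -14.976135 − 19 = -33.976135
x = r cos θ + √(L² − h²) = -43.493854 + √(55225.0 − 1154.3778) = -43.493854 + 232.530906 = 189.037052

189.0371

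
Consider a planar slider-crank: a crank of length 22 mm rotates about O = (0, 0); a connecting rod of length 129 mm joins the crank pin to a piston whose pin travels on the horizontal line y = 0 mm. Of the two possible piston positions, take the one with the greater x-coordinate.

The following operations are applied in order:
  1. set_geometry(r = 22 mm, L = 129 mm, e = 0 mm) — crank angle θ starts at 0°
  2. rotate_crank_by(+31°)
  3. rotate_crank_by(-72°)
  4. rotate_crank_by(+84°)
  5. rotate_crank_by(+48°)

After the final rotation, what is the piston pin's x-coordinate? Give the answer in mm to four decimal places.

set_geometry: r = 22 mm, L = 129 mm, e = 0 mm; θ ← 0°
rotate_crank_by(+31°): θ ← 0° +31° = 31°
rotate_crank_by(-72°): θ ← 31° -72° = -41°
rotate_crank_by(+84°): θ ← -41° +84° = 43°
rotate_crank_by(+48°): θ ← 43° +48° = 91°
crank pin P = (r cos θ, r sin θ) = (-0.383953, 21.996649)
h = r sin θ − e = 21.996649 − 0 = 21.996649
x = r cos θ + √(L² − h²) = -0.383953 + √(16641.0 − 483.8526) = -0.383953 + 127.110768 = 126.726815

126.7268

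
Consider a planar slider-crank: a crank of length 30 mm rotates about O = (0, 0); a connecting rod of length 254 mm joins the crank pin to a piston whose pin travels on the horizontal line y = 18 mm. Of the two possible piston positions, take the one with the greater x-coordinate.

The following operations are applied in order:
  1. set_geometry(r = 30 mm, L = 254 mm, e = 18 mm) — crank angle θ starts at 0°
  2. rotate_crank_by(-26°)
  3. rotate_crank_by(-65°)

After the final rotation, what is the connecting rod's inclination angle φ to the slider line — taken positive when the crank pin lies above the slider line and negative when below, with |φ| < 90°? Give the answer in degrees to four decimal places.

set_geometry: r = 30 mm, L = 254 mm, e = 18 mm; θ ← 0°
rotate_crank_by(-26°): θ ← 0° -26° = -26°
rotate_crank_by(-65°): θ ← -26° -65° = -91°
crank pin P = (r cos θ, r sin θ) = (-0.523572, -29.995431)
h = r sin θ − e = -29.995431 − 18 = -47.995431
sin φ = h / L = -47.995431 / 254 = -0.18895839
φ = arcsin(-0.18895839) = -10.892003°

-10.8920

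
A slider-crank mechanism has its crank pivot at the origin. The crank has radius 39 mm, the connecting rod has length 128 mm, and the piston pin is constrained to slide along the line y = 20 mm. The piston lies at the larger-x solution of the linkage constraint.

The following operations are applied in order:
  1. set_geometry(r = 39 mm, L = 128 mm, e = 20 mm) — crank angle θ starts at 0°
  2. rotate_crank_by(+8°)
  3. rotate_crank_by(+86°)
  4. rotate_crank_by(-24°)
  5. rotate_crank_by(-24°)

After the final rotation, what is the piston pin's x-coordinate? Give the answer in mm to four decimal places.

set_geometry: r = 39 mm, L = 128 mm, e = 20 mm; θ ← 0°
rotate_crank_by(+8°): θ ← 0° +8° = 8°
rotate_crank_by(+86°): θ ← 8° +86° = 94°
rotate_crank_by(-24°): θ ← 94° -24° = 70°
rotate_crank_by(-24°): θ ← 70° -24° = 46°
crank pin P = (r cos θ, r sin θ) = (27.091676, 28.054252)
h = r sin θ − e = 28.054252 − 20 = 8.054252
x = r cos θ + √(L² − h²) = 27.091676 + √(16384.0 − 64.8710) = 27.091676 + 127.746346 = 154.838023

154.8380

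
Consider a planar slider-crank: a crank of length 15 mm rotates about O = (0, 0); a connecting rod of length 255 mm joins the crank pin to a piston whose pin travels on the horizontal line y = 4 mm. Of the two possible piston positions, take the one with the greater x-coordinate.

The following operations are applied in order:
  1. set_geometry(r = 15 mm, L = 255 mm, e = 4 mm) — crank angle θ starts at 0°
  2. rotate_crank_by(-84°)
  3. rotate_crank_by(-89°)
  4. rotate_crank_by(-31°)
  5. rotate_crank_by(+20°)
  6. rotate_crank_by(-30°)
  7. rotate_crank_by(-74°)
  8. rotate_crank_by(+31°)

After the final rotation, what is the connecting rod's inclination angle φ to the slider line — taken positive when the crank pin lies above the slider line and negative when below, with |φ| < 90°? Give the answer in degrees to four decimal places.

2.3859

set_geometry: r = 15 mm, L = 255 mm, e = 4 mm; θ ← 0°
rotate_crank_by(-84°): θ ← 0° -84° = -84°
rotate_crank_by(-89°): θ ← -84° -89° = -173°
rotate_crank_by(-31°): θ ← -173° -31° = -204°
rotate_crank_by(+20°): θ ← -204° +20° = -184°
rotate_crank_by(-30°): θ ← -184° -30° = -214°
rotate_crank_by(-74°): θ ← -214° -74° = -288°
rotate_crank_by(+31°): θ ← -288° +31° = -257°
crank pin P = (r cos θ, r sin θ) = (-3.374266, 14.615551)
h = r sin θ − e = 14.615551 − 4 = 10.615551
sin φ = h / L = 10.615551 / 255 = 0.04162961
φ = arcsin(0.04162961) = 2.385891°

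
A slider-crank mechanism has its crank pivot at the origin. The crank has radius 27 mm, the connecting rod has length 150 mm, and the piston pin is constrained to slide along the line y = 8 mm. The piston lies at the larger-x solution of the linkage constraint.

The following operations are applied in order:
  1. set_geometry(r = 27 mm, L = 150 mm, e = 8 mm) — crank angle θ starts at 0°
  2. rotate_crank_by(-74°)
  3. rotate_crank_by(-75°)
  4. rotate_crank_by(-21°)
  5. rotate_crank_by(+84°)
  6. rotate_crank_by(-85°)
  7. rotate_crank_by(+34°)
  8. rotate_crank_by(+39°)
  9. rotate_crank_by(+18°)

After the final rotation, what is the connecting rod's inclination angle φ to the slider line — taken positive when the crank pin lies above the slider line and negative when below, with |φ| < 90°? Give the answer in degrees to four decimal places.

-13.3323

set_geometry: r = 27 mm, L = 150 mm, e = 8 mm; θ ← 0°
rotate_crank_by(-74°): θ ← 0° -74° = -74°
rotate_crank_by(-75°): θ ← -74° -75° = -149°
rotate_crank_by(-21°): θ ← -149° -21° = -170°
rotate_crank_by(+84°): θ ← -170° +84° = -86°
rotate_crank_by(-85°): θ ← -86° -85° = -171°
rotate_crank_by(+34°): θ ← -171° +34° = -137°
rotate_crank_by(+39°): θ ← -137° +39° = -98°
rotate_crank_by(+18°): θ ← -98° +18° = -80°
crank pin P = (r cos θ, r sin θ) = (4.688501, -26.589809)
h = r sin θ − e = -26.589809 − 8 = -34.589809
sin φ = h / L = -34.589809 / 150 = -0.23059873
φ = arcsin(-0.23059873) = -13.332324°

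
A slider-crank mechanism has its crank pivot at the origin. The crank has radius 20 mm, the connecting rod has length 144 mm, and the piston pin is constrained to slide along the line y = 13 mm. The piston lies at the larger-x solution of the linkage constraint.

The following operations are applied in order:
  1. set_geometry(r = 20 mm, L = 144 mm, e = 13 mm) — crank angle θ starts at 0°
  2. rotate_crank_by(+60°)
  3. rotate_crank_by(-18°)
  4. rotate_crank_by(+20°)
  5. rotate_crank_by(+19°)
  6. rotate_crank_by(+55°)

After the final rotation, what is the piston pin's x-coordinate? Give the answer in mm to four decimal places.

129.6104

set_geometry: r = 20 mm, L = 144 mm, e = 13 mm; θ ← 0°
rotate_crank_by(+60°): θ ← 0° +60° = 60°
rotate_crank_by(-18°): θ ← 60° -18° = 42°
rotate_crank_by(+20°): θ ← 42° +20° = 62°
rotate_crank_by(+19°): θ ← 62° +19° = 81°
rotate_crank_by(+55°): θ ← 81° +55° = 136°
crank pin P = (r cos θ, r sin θ) = (-14.386796, 13.893167)
h = r sin θ − e = 13.893167 − 13 = 0.893167
x = r cos θ + √(L² − h²) = -14.386796 + √(20736.0 − 0.7977) = -14.386796 + 143.997230 = 129.610434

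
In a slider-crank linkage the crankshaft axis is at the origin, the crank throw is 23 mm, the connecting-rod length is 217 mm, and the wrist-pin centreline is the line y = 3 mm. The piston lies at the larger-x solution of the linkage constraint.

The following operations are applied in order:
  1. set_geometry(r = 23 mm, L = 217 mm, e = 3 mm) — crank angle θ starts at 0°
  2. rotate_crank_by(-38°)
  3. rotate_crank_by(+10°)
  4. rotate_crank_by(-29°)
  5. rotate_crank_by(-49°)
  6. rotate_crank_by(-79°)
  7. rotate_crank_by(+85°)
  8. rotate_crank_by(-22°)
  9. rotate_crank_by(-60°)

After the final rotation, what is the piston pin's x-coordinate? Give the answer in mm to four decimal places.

set_geometry: r = 23 mm, L = 217 mm, e = 3 mm; θ ← 0°
rotate_crank_by(-38°): θ ← 0° -38° = -38°
rotate_crank_by(+10°): θ ← -38° +10° = -28°
rotate_crank_by(-29°): θ ← -28° -29° = -57°
rotate_crank_by(-49°): θ ← -57° -49° = -106°
rotate_crank_by(-79°): θ ← -106° -79° = -185°
rotate_crank_by(+85°): θ ← -185° +85° = -100°
rotate_crank_by(-22°): θ ← -100° -22° = -122°
rotate_crank_by(-60°): θ ← -122° -60° = -182°
crank pin P = (r cos θ, r sin θ) = (-22.985989, 0.802688)
h = r sin θ − e = 0.802688 − 3 = -2.197312
x = r cos θ + √(L² − h²) = -22.985989 + √(47089.0 − 4.8282) = -22.985989 + 216.988875 = 194.002886

194.0029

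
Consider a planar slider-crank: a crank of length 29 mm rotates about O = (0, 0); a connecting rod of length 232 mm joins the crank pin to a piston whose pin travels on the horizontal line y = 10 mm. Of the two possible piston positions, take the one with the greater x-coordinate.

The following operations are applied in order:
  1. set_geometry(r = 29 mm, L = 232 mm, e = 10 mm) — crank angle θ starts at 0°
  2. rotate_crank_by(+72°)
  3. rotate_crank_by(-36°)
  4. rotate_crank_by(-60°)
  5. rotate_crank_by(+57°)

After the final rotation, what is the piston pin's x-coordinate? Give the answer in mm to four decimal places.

set_geometry: r = 29 mm, L = 232 mm, e = 10 mm; θ ← 0°
rotate_crank_by(+72°): θ ← 0° +72° = 72°
rotate_crank_by(-36°): θ ← 72° -36° = 36°
rotate_crank_by(-60°): θ ← 36° -60° = -24°
rotate_crank_by(+57°): θ ← -24° +57° = 33°
crank pin P = (r cos θ, r sin θ) = (24.321446, 15.794532)
h = r sin θ − e = 15.794532 − 10 = 5.794532
x = r cos θ + √(L² − h²) = 24.321446 + √(53824.0 − 33.5766) = 24.321446 + 231.927625 = 256.249072

256.2491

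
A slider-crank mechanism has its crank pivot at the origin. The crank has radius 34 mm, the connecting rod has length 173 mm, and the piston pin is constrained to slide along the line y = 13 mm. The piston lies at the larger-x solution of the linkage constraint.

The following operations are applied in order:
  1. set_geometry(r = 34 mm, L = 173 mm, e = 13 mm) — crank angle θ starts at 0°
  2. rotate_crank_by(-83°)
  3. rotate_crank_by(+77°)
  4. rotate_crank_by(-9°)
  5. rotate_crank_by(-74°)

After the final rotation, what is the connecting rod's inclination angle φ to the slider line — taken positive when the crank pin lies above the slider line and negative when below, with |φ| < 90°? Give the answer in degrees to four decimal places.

-15.7623

set_geometry: r = 34 mm, L = 173 mm, e = 13 mm; θ ← 0°
rotate_crank_by(-83°): θ ← 0° -83° = -83°
rotate_crank_by(+77°): θ ← -83° +77° = -6°
rotate_crank_by(-9°): θ ← -6° -9° = -15°
rotate_crank_by(-74°): θ ← -15° -74° = -89°
crank pin P = (r cos θ, r sin θ) = (0.593382, -33.994822)
h = r sin θ − e = -33.994822 − 13 = -46.994822
sin φ = h / L = -46.994822 / 173 = -0.27164637
φ = arcsin(-0.27164637) = -15.762259°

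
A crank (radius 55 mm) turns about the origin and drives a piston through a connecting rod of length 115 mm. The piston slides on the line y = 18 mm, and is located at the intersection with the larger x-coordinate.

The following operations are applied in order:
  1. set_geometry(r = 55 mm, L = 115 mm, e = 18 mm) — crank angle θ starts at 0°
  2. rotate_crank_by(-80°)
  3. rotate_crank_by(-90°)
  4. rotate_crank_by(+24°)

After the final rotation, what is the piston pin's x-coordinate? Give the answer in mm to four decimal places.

58.5561

set_geometry: r = 55 mm, L = 115 mm, e = 18 mm; θ ← 0°
rotate_crank_by(-80°): θ ← 0° -80° = -80°
rotate_crank_by(-90°): θ ← -80° -90° = -170°
rotate_crank_by(+24°): θ ← -170° +24° = -146°
crank pin P = (r cos θ, r sin θ) = (-45.597066, -30.755610)
h = r sin θ − e = -30.755610 − 18 = -48.755610
x = r cos θ + √(L² − h²) = -45.597066 + √(13225.0 − 2377.1095) = -45.597066 + 104.153207 = 58.556140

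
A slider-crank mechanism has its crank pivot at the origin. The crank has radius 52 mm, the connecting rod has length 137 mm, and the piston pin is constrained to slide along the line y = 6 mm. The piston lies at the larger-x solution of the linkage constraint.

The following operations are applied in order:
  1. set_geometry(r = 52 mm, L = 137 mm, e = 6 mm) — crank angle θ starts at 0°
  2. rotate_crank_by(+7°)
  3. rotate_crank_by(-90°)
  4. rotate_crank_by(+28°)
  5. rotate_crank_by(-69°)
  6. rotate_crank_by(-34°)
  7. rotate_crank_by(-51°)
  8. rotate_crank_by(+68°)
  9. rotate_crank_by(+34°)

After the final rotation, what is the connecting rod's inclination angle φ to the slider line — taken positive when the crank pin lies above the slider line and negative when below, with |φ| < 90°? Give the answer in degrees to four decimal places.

set_geometry: r = 52 mm, L = 137 mm, e = 6 mm; θ ← 0°
rotate_crank_by(+7°): θ ← 0° +7° = 7°
rotate_crank_by(-90°): θ ← 7° -90° = -83°
rotate_crank_by(+28°): θ ← -83° +28° = -55°
rotate_crank_by(-69°): θ ← -55° -69° = -124°
rotate_crank_by(-34°): θ ← -124° -34° = -158°
rotate_crank_by(-51°): θ ← -158° -51° = -209°
rotate_crank_by(+68°): θ ← -209° +68° = -141°
rotate_crank_by(+34°): θ ← -141° +34° = -107°
crank pin P = (r cos θ, r sin θ) = (-15.203329, -49.727847)
h = r sin θ − e = -49.727847 − 6 = -55.727847
sin φ = h / L = -55.727847 / 137 = -0.40677261
φ = arcsin(-0.40677261) = -24.002256°

-24.0023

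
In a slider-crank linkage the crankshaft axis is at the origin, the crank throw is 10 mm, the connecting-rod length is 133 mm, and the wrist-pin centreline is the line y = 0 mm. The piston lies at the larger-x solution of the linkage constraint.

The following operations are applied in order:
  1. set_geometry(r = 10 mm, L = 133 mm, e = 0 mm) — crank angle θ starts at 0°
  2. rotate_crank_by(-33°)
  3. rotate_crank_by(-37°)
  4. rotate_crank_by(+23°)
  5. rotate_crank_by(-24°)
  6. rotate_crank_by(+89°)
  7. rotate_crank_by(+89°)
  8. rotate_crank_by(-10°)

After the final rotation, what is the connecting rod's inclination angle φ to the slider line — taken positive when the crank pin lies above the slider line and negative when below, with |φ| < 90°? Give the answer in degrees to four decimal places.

set_geometry: r = 10 mm, L = 133 mm, e = 0 mm; θ ← 0°
rotate_crank_by(-33°): θ ← 0° -33° = -33°
rotate_crank_by(-37°): θ ← -33° -37° = -70°
rotate_crank_by(+23°): θ ← -70° +23° = -47°
rotate_crank_by(-24°): θ ← -47° -24° = -71°
rotate_crank_by(+89°): θ ← -71° +89° = 18°
rotate_crank_by(+89°): θ ← 18° +89° = 107°
rotate_crank_by(-10°): θ ← 107° -10° = 97°
crank pin P = (r cos θ, r sin θ) = (-1.218693, 9.925462)
h = r sin θ − e = 9.925462 − 0 = 9.925462
sin φ = h / L = 9.925462 / 133 = 0.07462753
φ = arcsin(0.07462753) = 4.279821°

4.2798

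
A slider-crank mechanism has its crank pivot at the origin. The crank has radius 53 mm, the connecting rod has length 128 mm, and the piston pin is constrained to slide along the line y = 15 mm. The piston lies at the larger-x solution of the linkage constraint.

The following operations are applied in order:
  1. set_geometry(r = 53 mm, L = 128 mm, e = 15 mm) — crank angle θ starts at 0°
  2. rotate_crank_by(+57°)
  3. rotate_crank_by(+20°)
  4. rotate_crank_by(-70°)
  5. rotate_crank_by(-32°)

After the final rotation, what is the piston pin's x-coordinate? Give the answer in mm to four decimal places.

170.4489

set_geometry: r = 53 mm, L = 128 mm, e = 15 mm; θ ← 0°
rotate_crank_by(+57°): θ ← 0° +57° = 57°
rotate_crank_by(+20°): θ ← 57° +20° = 77°
rotate_crank_by(-70°): θ ← 77° -70° = 7°
rotate_crank_by(-32°): θ ← 7° -32° = -25°
crank pin P = (r cos θ, r sin θ) = (48.034313, -22.398768)
h = r sin θ − e = -22.398768 − 15 = -37.398768
x = r cos θ + √(L² − h²) = 48.034313 + √(16384.0 − 1398.6678) = 48.034313 + 122.414591 = 170.448904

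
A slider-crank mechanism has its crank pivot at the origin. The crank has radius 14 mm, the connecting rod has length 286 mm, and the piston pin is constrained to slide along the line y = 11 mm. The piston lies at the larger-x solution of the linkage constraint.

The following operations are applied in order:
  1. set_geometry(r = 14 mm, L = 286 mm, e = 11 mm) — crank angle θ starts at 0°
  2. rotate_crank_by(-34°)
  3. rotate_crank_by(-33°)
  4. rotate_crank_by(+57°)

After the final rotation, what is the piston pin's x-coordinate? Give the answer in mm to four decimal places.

set_geometry: r = 14 mm, L = 286 mm, e = 11 mm; θ ← 0°
rotate_crank_by(-34°): θ ← 0° -34° = -34°
rotate_crank_by(-33°): θ ← -34° -33° = -67°
rotate_crank_by(+57°): θ ← -67° +57° = -10°
crank pin P = (r cos θ, r sin θ) = (13.787309, -2.431074)
h = r sin θ − e = -2.431074 − 11 = -13.431074
x = r cos θ + √(L² − h²) = 13.787309 + √(81796.0 − 180.3938) = 13.787309 + 285.684452 = 299.471761

299.4718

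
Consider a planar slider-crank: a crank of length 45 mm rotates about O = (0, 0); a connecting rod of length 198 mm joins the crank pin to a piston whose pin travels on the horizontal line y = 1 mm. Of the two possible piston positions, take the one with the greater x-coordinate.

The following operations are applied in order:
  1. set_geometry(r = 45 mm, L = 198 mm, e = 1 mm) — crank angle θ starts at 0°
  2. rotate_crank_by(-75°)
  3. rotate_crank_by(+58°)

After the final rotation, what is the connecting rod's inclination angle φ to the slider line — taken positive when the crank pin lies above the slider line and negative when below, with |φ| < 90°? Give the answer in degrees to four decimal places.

set_geometry: r = 45 mm, L = 198 mm, e = 1 mm; θ ← 0°
rotate_crank_by(-75°): θ ← 0° -75° = -75°
rotate_crank_by(+58°): θ ← -75° +58° = -17°
crank pin P = (r cos θ, r sin θ) = (43.033714, -13.156727)
h = r sin θ − e = -13.156727 − 1 = -14.156727
sin φ = h / L = -14.156727 / 198 = -0.07149862
φ = arcsin(-0.07149862) = -4.100068°

-4.1001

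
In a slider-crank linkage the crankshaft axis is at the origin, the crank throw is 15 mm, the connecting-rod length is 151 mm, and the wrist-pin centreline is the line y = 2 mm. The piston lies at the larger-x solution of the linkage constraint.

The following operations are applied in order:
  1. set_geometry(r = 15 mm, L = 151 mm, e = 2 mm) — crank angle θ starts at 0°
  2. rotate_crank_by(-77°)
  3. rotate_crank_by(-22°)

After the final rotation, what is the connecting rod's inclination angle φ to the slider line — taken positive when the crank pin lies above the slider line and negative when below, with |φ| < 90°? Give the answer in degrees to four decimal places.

-6.3937

set_geometry: r = 15 mm, L = 151 mm, e = 2 mm; θ ← 0°
rotate_crank_by(-77°): θ ← 0° -77° = -77°
rotate_crank_by(-22°): θ ← -77° -22° = -99°
crank pin P = (r cos θ, r sin θ) = (-2.346517, -14.815325)
h = r sin θ − e = -14.815325 − 2 = -16.815325
sin φ = h / L = -16.815325 / 151 = -0.11135977
φ = arcsin(-0.11135977) = -6.393706°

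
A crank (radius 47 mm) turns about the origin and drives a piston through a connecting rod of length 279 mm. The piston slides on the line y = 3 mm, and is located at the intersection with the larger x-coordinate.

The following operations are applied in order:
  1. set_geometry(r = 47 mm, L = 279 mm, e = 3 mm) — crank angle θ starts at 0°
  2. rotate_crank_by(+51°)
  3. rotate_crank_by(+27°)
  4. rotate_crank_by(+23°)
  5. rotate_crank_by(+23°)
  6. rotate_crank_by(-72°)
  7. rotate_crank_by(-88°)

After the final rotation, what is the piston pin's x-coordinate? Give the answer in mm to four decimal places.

315.3378

set_geometry: r = 47 mm, L = 279 mm, e = 3 mm; θ ← 0°
rotate_crank_by(+51°): θ ← 0° +51° = 51°
rotate_crank_by(+27°): θ ← 51° +27° = 78°
rotate_crank_by(+23°): θ ← 78° +23° = 101°
rotate_crank_by(+23°): θ ← 101° +23° = 124°
rotate_crank_by(-72°): θ ← 124° -72° = 52°
rotate_crank_by(-88°): θ ← 52° -88° = -36°
crank pin P = (r cos θ, r sin θ) = (38.023799, -27.625907)
h = r sin θ − e = -27.625907 − 3 = -30.625907
x = r cos θ + √(L² − h²) = 38.023799 + √(77841.0 − 937.9462) = 38.023799 + 277.313999 = 315.337797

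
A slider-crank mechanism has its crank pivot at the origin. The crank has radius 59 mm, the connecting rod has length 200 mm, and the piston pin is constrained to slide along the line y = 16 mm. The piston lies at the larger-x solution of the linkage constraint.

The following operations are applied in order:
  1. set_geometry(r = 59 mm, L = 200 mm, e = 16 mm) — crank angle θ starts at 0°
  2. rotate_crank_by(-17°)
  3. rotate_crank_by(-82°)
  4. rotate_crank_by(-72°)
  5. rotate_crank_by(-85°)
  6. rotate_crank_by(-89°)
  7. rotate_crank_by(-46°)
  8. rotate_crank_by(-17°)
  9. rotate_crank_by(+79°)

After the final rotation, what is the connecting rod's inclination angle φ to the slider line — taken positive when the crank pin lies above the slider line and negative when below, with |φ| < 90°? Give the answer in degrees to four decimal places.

set_geometry: r = 59 mm, L = 200 mm, e = 16 mm; θ ← 0°
rotate_crank_by(-17°): θ ← 0° -17° = -17°
rotate_crank_by(-82°): θ ← -17° -82° = -99°
rotate_crank_by(-72°): θ ← -99° -72° = -171°
rotate_crank_by(-85°): θ ← -171° -85° = -256°
rotate_crank_by(-89°): θ ← -256° -89° = -345°
rotate_crank_by(-46°): θ ← -345° -46° = -391°
rotate_crank_by(-17°): θ ← -391° -17° = -408°
rotate_crank_by(+79°): θ ← -408° +79° = -329°
crank pin P = (r cos θ, r sin θ) = (50.572871, 30.387246)
h = r sin θ − e = 30.387246 − 16 = 14.387246
sin φ = h / L = 14.387246 / 200 = 0.07193623
φ = arcsin(0.07193623) = 4.125206°

4.1252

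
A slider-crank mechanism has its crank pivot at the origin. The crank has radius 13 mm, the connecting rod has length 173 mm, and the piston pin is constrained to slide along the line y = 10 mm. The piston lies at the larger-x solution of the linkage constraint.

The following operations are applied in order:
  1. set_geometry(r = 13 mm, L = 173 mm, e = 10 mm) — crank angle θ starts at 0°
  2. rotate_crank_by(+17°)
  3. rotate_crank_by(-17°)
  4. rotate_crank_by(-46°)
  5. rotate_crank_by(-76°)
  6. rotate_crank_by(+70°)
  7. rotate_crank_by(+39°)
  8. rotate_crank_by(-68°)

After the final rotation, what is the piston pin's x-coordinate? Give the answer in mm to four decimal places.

173.5193

set_geometry: r = 13 mm, L = 173 mm, e = 10 mm; θ ← 0°
rotate_crank_by(+17°): θ ← 0° +17° = 17°
rotate_crank_by(-17°): θ ← 17° -17° = 0°
rotate_crank_by(-46°): θ ← 0° -46° = -46°
rotate_crank_by(-76°): θ ← -46° -76° = -122°
rotate_crank_by(+70°): θ ← -122° +70° = -52°
rotate_crank_by(+39°): θ ← -52° +39° = -13°
rotate_crank_by(-68°): θ ← -13° -68° = -81°
crank pin P = (r cos θ, r sin θ) = (2.033648, -12.839948)
h = r sin θ − e = -12.839948 − 10 = -22.839948
x = r cos θ + √(L² − h²) = 2.033648 + √(29929.0 − 521.6632) = 2.033648 + 171.485675 = 173.519323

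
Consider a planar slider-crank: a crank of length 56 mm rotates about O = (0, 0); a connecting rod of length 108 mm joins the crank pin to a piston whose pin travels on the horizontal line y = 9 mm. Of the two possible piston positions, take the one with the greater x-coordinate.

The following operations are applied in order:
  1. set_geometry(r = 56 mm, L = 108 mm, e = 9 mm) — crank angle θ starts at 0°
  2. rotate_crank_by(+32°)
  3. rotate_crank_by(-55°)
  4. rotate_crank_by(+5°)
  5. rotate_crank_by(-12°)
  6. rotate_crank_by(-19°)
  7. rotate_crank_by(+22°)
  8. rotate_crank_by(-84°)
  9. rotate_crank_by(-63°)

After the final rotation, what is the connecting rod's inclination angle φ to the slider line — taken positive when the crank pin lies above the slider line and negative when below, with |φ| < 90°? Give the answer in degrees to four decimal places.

-7.9051

set_geometry: r = 56 mm, L = 108 mm, e = 9 mm; θ ← 0°
rotate_crank_by(+32°): θ ← 0° +32° = 32°
rotate_crank_by(-55°): θ ← 32° -55° = -23°
rotate_crank_by(+5°): θ ← -23° +5° = -18°
rotate_crank_by(-12°): θ ← -18° -12° = -30°
rotate_crank_by(-19°): θ ← -30° -19° = -49°
rotate_crank_by(+22°): θ ← -49° +22° = -27°
rotate_crank_by(-84°): θ ← -27° -84° = -111°
rotate_crank_by(-63°): θ ← -111° -63° = -174°
crank pin P = (r cos θ, r sin θ) = (-55.693226, -5.853594)
h = r sin θ − e = -5.853594 − 9 = -14.853594
sin φ = h / L = -14.853594 / 108 = -0.13753328
φ = arcsin(-0.13753328) = -7.905133°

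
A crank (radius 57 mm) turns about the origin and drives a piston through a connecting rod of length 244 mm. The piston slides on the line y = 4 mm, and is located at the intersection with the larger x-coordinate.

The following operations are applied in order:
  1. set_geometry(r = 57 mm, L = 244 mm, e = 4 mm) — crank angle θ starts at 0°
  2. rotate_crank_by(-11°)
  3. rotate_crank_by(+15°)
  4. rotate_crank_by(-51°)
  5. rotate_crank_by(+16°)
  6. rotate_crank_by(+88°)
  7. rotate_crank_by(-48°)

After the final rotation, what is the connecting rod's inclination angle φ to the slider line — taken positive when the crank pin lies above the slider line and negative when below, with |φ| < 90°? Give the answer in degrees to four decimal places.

set_geometry: r = 57 mm, L = 244 mm, e = 4 mm; θ ← 0°
rotate_crank_by(-11°): θ ← 0° -11° = -11°
rotate_crank_by(+15°): θ ← -11° +15° = 4°
rotate_crank_by(-51°): θ ← 4° -51° = -47°
rotate_crank_by(+16°): θ ← -47° +16° = -31°
rotate_crank_by(+88°): θ ← -31° +88° = 57°
rotate_crank_by(-48°): θ ← 57° -48° = 9°
crank pin P = (r cos θ, r sin θ) = (56.298235, 8.916765)
h = r sin θ − e = 8.916765 − 4 = 4.916765
sin φ = h / L = 4.916765 / 244 = 0.02015067
φ = arcsin(0.02015067) = 1.154627°

1.1546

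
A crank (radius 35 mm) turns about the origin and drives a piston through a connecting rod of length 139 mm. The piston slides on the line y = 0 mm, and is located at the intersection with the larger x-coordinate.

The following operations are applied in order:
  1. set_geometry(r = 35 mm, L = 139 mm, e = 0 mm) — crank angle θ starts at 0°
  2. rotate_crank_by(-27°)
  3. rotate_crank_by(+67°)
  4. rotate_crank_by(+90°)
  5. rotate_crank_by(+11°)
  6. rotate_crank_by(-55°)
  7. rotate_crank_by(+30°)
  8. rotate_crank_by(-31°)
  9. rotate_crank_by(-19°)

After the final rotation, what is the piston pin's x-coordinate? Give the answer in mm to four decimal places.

149.5083

set_geometry: r = 35 mm, L = 139 mm, e = 0 mm; θ ← 0°
rotate_crank_by(-27°): θ ← 0° -27° = -27°
rotate_crank_by(+67°): θ ← -27° +67° = 40°
rotate_crank_by(+90°): θ ← 40° +90° = 130°
rotate_crank_by(+11°): θ ← 130° +11° = 141°
rotate_crank_by(-55°): θ ← 141° -55° = 86°
rotate_crank_by(+30°): θ ← 86° +30° = 116°
rotate_crank_by(-31°): θ ← 116° -31° = 85°
rotate_crank_by(-19°): θ ← 85° -19° = 66°
crank pin P = (r cos θ, r sin θ) = (14.235783, 31.974091)
h = r sin θ − e = 31.974091 − 0 = 31.974091
x = r cos θ + √(L² − h²) = 14.235783 + √(19321.0 − 1022.3425) = 14.235783 + 135.272530 = 149.508313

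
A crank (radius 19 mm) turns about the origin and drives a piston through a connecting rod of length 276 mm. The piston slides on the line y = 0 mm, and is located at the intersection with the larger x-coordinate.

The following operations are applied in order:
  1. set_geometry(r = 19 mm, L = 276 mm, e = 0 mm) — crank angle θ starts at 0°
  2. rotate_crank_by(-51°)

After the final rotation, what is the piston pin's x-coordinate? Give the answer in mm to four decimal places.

287.5618

set_geometry: r = 19 mm, L = 276 mm, e = 0 mm; θ ← 0°
rotate_crank_by(-51°): θ ← 0° -51° = -51°
crank pin P = (r cos θ, r sin θ) = (11.957087, -14.765773)
h = r sin θ − e = -14.765773 − 0 = -14.765773
x = r cos θ + √(L² − h²) = 11.957087 + √(76176.0 − 218.0281) = 11.957087 + 275.604739 = 287.561826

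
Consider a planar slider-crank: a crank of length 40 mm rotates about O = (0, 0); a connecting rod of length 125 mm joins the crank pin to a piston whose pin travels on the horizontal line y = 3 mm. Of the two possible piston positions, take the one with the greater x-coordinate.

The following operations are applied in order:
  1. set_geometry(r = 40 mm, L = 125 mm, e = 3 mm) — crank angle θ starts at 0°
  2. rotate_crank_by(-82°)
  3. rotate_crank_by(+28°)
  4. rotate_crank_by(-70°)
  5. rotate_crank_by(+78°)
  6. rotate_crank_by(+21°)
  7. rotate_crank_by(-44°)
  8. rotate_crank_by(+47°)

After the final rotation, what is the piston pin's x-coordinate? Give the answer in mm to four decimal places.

set_geometry: r = 40 mm, L = 125 mm, e = 3 mm; θ ← 0°
rotate_crank_by(-82°): θ ← 0° -82° = -82°
rotate_crank_by(+28°): θ ← -82° +28° = -54°
rotate_crank_by(-70°): θ ← -54° -70° = -124°
rotate_crank_by(+78°): θ ← -124° +78° = -46°
rotate_crank_by(+21°): θ ← -46° +21° = -25°
rotate_crank_by(-44°): θ ← -25° -44° = -69°
rotate_crank_by(+47°): θ ← -69° +47° = -22°
crank pin P = (r cos θ, r sin θ) = (37.087354, -14.984264)
h = r sin θ − e = -14.984264 − 3 = -17.984264
x = r cos θ + √(L² − h²) = 37.087354 + √(15625.0 − 323.4337) = 37.087354 + 123.699500 = 160.786854

160.7869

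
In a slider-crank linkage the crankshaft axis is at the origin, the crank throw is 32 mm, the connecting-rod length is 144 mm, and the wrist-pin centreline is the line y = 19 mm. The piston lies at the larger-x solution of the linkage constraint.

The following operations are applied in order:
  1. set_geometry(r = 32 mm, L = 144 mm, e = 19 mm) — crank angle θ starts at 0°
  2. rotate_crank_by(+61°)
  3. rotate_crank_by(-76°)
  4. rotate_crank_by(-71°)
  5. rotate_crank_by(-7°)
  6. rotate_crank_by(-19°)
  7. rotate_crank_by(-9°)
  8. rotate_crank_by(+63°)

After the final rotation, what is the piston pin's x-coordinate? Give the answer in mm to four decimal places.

153.3661

set_geometry: r = 32 mm, L = 144 mm, e = 19 mm; θ ← 0°
rotate_crank_by(+61°): θ ← 0° +61° = 61°
rotate_crank_by(-76°): θ ← 61° -76° = -15°
rotate_crank_by(-71°): θ ← -15° -71° = -86°
rotate_crank_by(-7°): θ ← -86° -7° = -93°
rotate_crank_by(-19°): θ ← -93° -19° = -112°
rotate_crank_by(-9°): θ ← -112° -9° = -121°
rotate_crank_by(+63°): θ ← -121° +63° = -58°
crank pin P = (r cos θ, r sin θ) = (16.957416, -27.137539)
h = r sin θ − e = -27.137539 − 19 = -46.137539
x = r cos θ + √(L² − h²) = 16.957416 + √(20736.0 − 2128.6725) = 16.957416 + 136.408678 = 153.366095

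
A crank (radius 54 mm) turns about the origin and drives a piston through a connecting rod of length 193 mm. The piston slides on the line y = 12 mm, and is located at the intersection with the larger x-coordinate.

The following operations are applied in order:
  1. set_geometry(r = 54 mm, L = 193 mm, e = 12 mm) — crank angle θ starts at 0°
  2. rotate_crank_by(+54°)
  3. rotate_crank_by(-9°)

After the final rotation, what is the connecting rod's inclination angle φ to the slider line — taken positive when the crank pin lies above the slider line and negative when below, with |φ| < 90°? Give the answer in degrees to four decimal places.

set_geometry: r = 54 mm, L = 193 mm, e = 12 mm; θ ← 0°
rotate_crank_by(+54°): θ ← 0° +54° = 54°
rotate_crank_by(-9°): θ ← 54° -9° = 45°
crank pin P = (r cos θ, r sin θ) = (38.183766, 38.183766)
h = r sin θ − e = 38.183766 − 12 = 26.183766
sin φ = h / L = 26.183766 / 193 = 0.13566718
φ = arcsin(0.13566718) = 7.797202°

7.7972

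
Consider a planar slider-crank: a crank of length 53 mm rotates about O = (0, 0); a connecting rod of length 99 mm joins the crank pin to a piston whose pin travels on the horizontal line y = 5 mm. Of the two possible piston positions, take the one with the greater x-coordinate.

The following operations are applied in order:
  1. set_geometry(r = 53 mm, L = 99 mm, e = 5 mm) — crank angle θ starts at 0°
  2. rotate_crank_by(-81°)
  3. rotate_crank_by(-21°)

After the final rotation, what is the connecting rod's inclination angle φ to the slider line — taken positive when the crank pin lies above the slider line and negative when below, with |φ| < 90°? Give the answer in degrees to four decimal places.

set_geometry: r = 53 mm, L = 99 mm, e = 5 mm; θ ← 0°
rotate_crank_by(-81°): θ ← 0° -81° = -81°
rotate_crank_by(-21°): θ ← -81° -21° = -102°
crank pin P = (r cos θ, r sin θ) = (-11.019320, -51.841823)
h = r sin θ − e = -51.841823 − 5 = -56.841823
sin φ = h / L = -56.841823 / 99 = -0.57415983
φ = arcsin(-0.57415983) = -35.040816°

-35.0408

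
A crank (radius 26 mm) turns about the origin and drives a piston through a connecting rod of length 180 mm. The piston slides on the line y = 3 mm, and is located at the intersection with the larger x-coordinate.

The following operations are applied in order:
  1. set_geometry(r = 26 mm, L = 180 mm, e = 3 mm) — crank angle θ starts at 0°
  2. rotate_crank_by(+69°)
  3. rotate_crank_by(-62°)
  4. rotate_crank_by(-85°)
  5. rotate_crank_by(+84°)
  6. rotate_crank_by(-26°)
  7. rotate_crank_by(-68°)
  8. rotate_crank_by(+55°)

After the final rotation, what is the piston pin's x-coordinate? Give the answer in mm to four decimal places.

200.9855

set_geometry: r = 26 mm, L = 180 mm, e = 3 mm; θ ← 0°
rotate_crank_by(+69°): θ ← 0° +69° = 69°
rotate_crank_by(-62°): θ ← 69° -62° = 7°
rotate_crank_by(-85°): θ ← 7° -85° = -78°
rotate_crank_by(+84°): θ ← -78° +84° = 6°
rotate_crank_by(-26°): θ ← 6° -26° = -20°
rotate_crank_by(-68°): θ ← -20° -68° = -88°
rotate_crank_by(+55°): θ ← -88° +55° = -33°
crank pin P = (r cos θ, r sin θ) = (21.805435, -14.160615)
h = r sin θ − e = -14.160615 − 3 = -17.160615
x = r cos θ + √(L² − h²) = 21.805435 + √(32400.0 − 294.4867) = 21.805435 + 179.180114 = 200.985549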